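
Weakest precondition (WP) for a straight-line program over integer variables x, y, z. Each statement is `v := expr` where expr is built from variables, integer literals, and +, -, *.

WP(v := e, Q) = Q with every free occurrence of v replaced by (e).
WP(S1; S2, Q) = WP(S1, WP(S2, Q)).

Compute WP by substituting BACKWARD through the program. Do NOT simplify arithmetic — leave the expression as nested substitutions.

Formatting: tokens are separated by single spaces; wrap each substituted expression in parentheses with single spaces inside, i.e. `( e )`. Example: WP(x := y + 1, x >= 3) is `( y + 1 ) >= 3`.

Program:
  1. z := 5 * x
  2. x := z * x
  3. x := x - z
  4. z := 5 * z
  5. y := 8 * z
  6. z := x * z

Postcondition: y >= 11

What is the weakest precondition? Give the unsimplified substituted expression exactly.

post: y >= 11
stmt 6: z := x * z  -- replace 0 occurrence(s) of z with (x * z)
  => y >= 11
stmt 5: y := 8 * z  -- replace 1 occurrence(s) of y with (8 * z)
  => ( 8 * z ) >= 11
stmt 4: z := 5 * z  -- replace 1 occurrence(s) of z with (5 * z)
  => ( 8 * ( 5 * z ) ) >= 11
stmt 3: x := x - z  -- replace 0 occurrence(s) of x with (x - z)
  => ( 8 * ( 5 * z ) ) >= 11
stmt 2: x := z * x  -- replace 0 occurrence(s) of x with (z * x)
  => ( 8 * ( 5 * z ) ) >= 11
stmt 1: z := 5 * x  -- replace 1 occurrence(s) of z with (5 * x)
  => ( 8 * ( 5 * ( 5 * x ) ) ) >= 11

Answer: ( 8 * ( 5 * ( 5 * x ) ) ) >= 11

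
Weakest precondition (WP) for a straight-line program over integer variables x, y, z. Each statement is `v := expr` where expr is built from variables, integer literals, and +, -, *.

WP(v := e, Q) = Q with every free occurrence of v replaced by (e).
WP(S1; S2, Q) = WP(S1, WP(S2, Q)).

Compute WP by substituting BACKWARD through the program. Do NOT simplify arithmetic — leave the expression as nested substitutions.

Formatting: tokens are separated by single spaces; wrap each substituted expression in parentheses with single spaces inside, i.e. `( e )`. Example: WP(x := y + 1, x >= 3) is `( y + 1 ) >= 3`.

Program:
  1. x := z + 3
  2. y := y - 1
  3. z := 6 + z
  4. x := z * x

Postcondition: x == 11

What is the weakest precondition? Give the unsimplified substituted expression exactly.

Answer: ( ( 6 + z ) * ( z + 3 ) ) == 11

Derivation:
post: x == 11
stmt 4: x := z * x  -- replace 1 occurrence(s) of x with (z * x)
  => ( z * x ) == 11
stmt 3: z := 6 + z  -- replace 1 occurrence(s) of z with (6 + z)
  => ( ( 6 + z ) * x ) == 11
stmt 2: y := y - 1  -- replace 0 occurrence(s) of y with (y - 1)
  => ( ( 6 + z ) * x ) == 11
stmt 1: x := z + 3  -- replace 1 occurrence(s) of x with (z + 3)
  => ( ( 6 + z ) * ( z + 3 ) ) == 11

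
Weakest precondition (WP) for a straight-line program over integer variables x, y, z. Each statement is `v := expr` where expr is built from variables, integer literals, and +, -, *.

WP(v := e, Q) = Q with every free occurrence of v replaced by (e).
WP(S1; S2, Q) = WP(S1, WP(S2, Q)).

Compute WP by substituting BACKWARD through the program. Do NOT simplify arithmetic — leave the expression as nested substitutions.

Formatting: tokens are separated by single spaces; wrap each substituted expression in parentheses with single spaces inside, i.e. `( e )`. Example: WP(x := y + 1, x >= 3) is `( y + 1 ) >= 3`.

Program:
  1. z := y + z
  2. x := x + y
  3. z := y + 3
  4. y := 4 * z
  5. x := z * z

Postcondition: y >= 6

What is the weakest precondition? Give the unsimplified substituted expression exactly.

post: y >= 6
stmt 5: x := z * z  -- replace 0 occurrence(s) of x with (z * z)
  => y >= 6
stmt 4: y := 4 * z  -- replace 1 occurrence(s) of y with (4 * z)
  => ( 4 * z ) >= 6
stmt 3: z := y + 3  -- replace 1 occurrence(s) of z with (y + 3)
  => ( 4 * ( y + 3 ) ) >= 6
stmt 2: x := x + y  -- replace 0 occurrence(s) of x with (x + y)
  => ( 4 * ( y + 3 ) ) >= 6
stmt 1: z := y + z  -- replace 0 occurrence(s) of z with (y + z)
  => ( 4 * ( y + 3 ) ) >= 6

Answer: ( 4 * ( y + 3 ) ) >= 6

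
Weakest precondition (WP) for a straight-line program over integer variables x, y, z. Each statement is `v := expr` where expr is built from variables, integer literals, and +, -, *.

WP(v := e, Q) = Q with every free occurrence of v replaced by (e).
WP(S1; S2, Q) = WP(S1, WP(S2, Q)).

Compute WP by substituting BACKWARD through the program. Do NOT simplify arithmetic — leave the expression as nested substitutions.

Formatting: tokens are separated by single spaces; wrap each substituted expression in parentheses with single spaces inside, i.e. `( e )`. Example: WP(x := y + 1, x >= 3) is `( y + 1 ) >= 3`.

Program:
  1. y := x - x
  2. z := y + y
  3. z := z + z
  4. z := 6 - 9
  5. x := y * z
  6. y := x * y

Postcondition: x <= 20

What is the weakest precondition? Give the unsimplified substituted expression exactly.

Answer: ( ( x - x ) * ( 6 - 9 ) ) <= 20

Derivation:
post: x <= 20
stmt 6: y := x * y  -- replace 0 occurrence(s) of y with (x * y)
  => x <= 20
stmt 5: x := y * z  -- replace 1 occurrence(s) of x with (y * z)
  => ( y * z ) <= 20
stmt 4: z := 6 - 9  -- replace 1 occurrence(s) of z with (6 - 9)
  => ( y * ( 6 - 9 ) ) <= 20
stmt 3: z := z + z  -- replace 0 occurrence(s) of z with (z + z)
  => ( y * ( 6 - 9 ) ) <= 20
stmt 2: z := y + y  -- replace 0 occurrence(s) of z with (y + y)
  => ( y * ( 6 - 9 ) ) <= 20
stmt 1: y := x - x  -- replace 1 occurrence(s) of y with (x - x)
  => ( ( x - x ) * ( 6 - 9 ) ) <= 20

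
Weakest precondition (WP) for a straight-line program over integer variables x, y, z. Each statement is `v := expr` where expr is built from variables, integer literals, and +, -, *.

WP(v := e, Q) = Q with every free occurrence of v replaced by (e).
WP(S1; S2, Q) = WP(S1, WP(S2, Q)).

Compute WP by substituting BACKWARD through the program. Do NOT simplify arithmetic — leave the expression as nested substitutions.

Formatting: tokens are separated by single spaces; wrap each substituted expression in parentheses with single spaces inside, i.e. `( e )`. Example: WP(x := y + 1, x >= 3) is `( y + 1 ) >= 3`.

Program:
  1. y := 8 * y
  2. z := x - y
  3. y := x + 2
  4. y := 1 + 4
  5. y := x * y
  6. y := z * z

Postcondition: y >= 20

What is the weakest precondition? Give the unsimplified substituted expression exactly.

post: y >= 20
stmt 6: y := z * z  -- replace 1 occurrence(s) of y with (z * z)
  => ( z * z ) >= 20
stmt 5: y := x * y  -- replace 0 occurrence(s) of y with (x * y)
  => ( z * z ) >= 20
stmt 4: y := 1 + 4  -- replace 0 occurrence(s) of y with (1 + 4)
  => ( z * z ) >= 20
stmt 3: y := x + 2  -- replace 0 occurrence(s) of y with (x + 2)
  => ( z * z ) >= 20
stmt 2: z := x - y  -- replace 2 occurrence(s) of z with (x - y)
  => ( ( x - y ) * ( x - y ) ) >= 20
stmt 1: y := 8 * y  -- replace 2 occurrence(s) of y with (8 * y)
  => ( ( x - ( 8 * y ) ) * ( x - ( 8 * y ) ) ) >= 20

Answer: ( ( x - ( 8 * y ) ) * ( x - ( 8 * y ) ) ) >= 20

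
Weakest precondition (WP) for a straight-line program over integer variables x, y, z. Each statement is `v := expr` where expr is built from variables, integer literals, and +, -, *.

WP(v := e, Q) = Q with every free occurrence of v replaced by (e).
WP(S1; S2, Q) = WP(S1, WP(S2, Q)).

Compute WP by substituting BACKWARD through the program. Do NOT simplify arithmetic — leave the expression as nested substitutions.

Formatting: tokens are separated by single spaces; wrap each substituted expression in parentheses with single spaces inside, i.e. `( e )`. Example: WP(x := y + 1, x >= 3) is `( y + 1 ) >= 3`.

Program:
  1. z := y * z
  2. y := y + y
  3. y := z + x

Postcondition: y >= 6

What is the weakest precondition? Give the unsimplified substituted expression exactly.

post: y >= 6
stmt 3: y := z + x  -- replace 1 occurrence(s) of y with (z + x)
  => ( z + x ) >= 6
stmt 2: y := y + y  -- replace 0 occurrence(s) of y with (y + y)
  => ( z + x ) >= 6
stmt 1: z := y * z  -- replace 1 occurrence(s) of z with (y * z)
  => ( ( y * z ) + x ) >= 6

Answer: ( ( y * z ) + x ) >= 6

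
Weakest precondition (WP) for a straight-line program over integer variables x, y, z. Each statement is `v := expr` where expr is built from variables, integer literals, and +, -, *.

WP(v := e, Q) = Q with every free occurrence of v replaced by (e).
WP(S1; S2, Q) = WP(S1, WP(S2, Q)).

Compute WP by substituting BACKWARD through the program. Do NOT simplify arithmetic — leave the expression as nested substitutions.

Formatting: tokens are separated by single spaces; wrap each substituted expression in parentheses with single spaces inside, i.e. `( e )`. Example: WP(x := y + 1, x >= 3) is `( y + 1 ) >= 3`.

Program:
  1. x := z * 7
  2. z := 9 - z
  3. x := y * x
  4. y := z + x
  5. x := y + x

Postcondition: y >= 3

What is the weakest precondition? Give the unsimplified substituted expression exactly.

post: y >= 3
stmt 5: x := y + x  -- replace 0 occurrence(s) of x with (y + x)
  => y >= 3
stmt 4: y := z + x  -- replace 1 occurrence(s) of y with (z + x)
  => ( z + x ) >= 3
stmt 3: x := y * x  -- replace 1 occurrence(s) of x with (y * x)
  => ( z + ( y * x ) ) >= 3
stmt 2: z := 9 - z  -- replace 1 occurrence(s) of z with (9 - z)
  => ( ( 9 - z ) + ( y * x ) ) >= 3
stmt 1: x := z * 7  -- replace 1 occurrence(s) of x with (z * 7)
  => ( ( 9 - z ) + ( y * ( z * 7 ) ) ) >= 3

Answer: ( ( 9 - z ) + ( y * ( z * 7 ) ) ) >= 3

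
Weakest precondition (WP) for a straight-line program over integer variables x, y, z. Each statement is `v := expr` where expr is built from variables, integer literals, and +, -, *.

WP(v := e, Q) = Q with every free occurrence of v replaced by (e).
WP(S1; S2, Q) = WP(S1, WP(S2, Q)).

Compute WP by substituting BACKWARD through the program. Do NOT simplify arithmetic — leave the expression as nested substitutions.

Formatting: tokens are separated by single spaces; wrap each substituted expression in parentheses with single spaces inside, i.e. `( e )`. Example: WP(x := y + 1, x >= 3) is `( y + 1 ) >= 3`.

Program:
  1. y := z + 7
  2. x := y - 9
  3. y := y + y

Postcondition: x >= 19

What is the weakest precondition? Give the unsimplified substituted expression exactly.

Answer: ( ( z + 7 ) - 9 ) >= 19

Derivation:
post: x >= 19
stmt 3: y := y + y  -- replace 0 occurrence(s) of y with (y + y)
  => x >= 19
stmt 2: x := y - 9  -- replace 1 occurrence(s) of x with (y - 9)
  => ( y - 9 ) >= 19
stmt 1: y := z + 7  -- replace 1 occurrence(s) of y with (z + 7)
  => ( ( z + 7 ) - 9 ) >= 19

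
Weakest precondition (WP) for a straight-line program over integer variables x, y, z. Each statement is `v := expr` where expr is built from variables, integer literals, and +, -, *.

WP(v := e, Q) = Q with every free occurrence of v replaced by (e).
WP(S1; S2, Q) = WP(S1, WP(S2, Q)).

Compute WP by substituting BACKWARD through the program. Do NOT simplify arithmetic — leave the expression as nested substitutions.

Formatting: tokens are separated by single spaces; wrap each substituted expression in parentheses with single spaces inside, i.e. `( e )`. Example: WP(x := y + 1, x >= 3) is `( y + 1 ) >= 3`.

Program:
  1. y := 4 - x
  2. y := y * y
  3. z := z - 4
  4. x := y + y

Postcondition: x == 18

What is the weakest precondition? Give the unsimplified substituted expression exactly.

post: x == 18
stmt 4: x := y + y  -- replace 1 occurrence(s) of x with (y + y)
  => ( y + y ) == 18
stmt 3: z := z - 4  -- replace 0 occurrence(s) of z with (z - 4)
  => ( y + y ) == 18
stmt 2: y := y * y  -- replace 2 occurrence(s) of y with (y * y)
  => ( ( y * y ) + ( y * y ) ) == 18
stmt 1: y := 4 - x  -- replace 4 occurrence(s) of y with (4 - x)
  => ( ( ( 4 - x ) * ( 4 - x ) ) + ( ( 4 - x ) * ( 4 - x ) ) ) == 18

Answer: ( ( ( 4 - x ) * ( 4 - x ) ) + ( ( 4 - x ) * ( 4 - x ) ) ) == 18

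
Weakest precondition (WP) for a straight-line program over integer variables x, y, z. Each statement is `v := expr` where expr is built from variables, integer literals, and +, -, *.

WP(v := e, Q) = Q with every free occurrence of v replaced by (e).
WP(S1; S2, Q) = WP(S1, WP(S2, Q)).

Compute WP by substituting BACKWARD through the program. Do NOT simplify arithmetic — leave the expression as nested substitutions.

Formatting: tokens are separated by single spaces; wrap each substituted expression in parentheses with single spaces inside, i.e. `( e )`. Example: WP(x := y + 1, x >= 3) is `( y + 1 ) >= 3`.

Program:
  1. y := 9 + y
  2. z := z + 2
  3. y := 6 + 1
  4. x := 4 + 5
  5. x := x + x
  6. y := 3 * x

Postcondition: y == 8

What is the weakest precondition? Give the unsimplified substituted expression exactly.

Answer: ( 3 * ( ( 4 + 5 ) + ( 4 + 5 ) ) ) == 8

Derivation:
post: y == 8
stmt 6: y := 3 * x  -- replace 1 occurrence(s) of y with (3 * x)
  => ( 3 * x ) == 8
stmt 5: x := x + x  -- replace 1 occurrence(s) of x with (x + x)
  => ( 3 * ( x + x ) ) == 8
stmt 4: x := 4 + 5  -- replace 2 occurrence(s) of x with (4 + 5)
  => ( 3 * ( ( 4 + 5 ) + ( 4 + 5 ) ) ) == 8
stmt 3: y := 6 + 1  -- replace 0 occurrence(s) of y with (6 + 1)
  => ( 3 * ( ( 4 + 5 ) + ( 4 + 5 ) ) ) == 8
stmt 2: z := z + 2  -- replace 0 occurrence(s) of z with (z + 2)
  => ( 3 * ( ( 4 + 5 ) + ( 4 + 5 ) ) ) == 8
stmt 1: y := 9 + y  -- replace 0 occurrence(s) of y with (9 + y)
  => ( 3 * ( ( 4 + 5 ) + ( 4 + 5 ) ) ) == 8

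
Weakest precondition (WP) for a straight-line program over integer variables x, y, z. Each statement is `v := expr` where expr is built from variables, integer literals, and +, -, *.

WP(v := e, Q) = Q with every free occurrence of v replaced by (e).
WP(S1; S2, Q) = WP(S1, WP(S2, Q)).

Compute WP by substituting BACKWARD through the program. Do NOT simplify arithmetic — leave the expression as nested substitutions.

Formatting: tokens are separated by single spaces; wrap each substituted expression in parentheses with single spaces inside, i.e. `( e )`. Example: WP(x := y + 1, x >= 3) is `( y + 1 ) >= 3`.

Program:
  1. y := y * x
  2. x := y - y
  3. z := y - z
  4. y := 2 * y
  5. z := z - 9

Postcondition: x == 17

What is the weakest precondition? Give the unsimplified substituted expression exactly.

post: x == 17
stmt 5: z := z - 9  -- replace 0 occurrence(s) of z with (z - 9)
  => x == 17
stmt 4: y := 2 * y  -- replace 0 occurrence(s) of y with (2 * y)
  => x == 17
stmt 3: z := y - z  -- replace 0 occurrence(s) of z with (y - z)
  => x == 17
stmt 2: x := y - y  -- replace 1 occurrence(s) of x with (y - y)
  => ( y - y ) == 17
stmt 1: y := y * x  -- replace 2 occurrence(s) of y with (y * x)
  => ( ( y * x ) - ( y * x ) ) == 17

Answer: ( ( y * x ) - ( y * x ) ) == 17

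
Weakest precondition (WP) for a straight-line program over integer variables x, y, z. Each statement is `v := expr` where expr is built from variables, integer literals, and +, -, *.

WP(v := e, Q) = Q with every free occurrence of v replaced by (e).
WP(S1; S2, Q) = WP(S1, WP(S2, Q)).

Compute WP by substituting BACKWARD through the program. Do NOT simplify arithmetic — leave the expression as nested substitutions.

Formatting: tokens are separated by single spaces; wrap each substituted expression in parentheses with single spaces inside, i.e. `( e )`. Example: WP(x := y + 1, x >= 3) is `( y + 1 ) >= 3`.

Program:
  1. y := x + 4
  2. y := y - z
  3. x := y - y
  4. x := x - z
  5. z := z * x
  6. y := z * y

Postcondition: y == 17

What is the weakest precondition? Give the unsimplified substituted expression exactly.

Answer: ( ( z * ( ( ( ( x + 4 ) - z ) - ( ( x + 4 ) - z ) ) - z ) ) * ( ( x + 4 ) - z ) ) == 17

Derivation:
post: y == 17
stmt 6: y := z * y  -- replace 1 occurrence(s) of y with (z * y)
  => ( z * y ) == 17
stmt 5: z := z * x  -- replace 1 occurrence(s) of z with (z * x)
  => ( ( z * x ) * y ) == 17
stmt 4: x := x - z  -- replace 1 occurrence(s) of x with (x - z)
  => ( ( z * ( x - z ) ) * y ) == 17
stmt 3: x := y - y  -- replace 1 occurrence(s) of x with (y - y)
  => ( ( z * ( ( y - y ) - z ) ) * y ) == 17
stmt 2: y := y - z  -- replace 3 occurrence(s) of y with (y - z)
  => ( ( z * ( ( ( y - z ) - ( y - z ) ) - z ) ) * ( y - z ) ) == 17
stmt 1: y := x + 4  -- replace 3 occurrence(s) of y with (x + 4)
  => ( ( z * ( ( ( ( x + 4 ) - z ) - ( ( x + 4 ) - z ) ) - z ) ) * ( ( x + 4 ) - z ) ) == 17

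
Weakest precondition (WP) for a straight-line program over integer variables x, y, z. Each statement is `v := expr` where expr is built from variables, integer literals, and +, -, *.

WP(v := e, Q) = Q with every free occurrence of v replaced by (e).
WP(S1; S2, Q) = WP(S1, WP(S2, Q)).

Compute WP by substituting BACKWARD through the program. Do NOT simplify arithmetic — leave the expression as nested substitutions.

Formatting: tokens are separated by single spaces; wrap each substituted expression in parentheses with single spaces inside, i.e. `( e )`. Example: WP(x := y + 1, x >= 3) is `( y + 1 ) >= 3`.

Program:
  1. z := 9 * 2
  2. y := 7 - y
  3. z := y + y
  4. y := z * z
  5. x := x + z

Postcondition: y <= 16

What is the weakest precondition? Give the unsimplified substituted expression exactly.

post: y <= 16
stmt 5: x := x + z  -- replace 0 occurrence(s) of x with (x + z)
  => y <= 16
stmt 4: y := z * z  -- replace 1 occurrence(s) of y with (z * z)
  => ( z * z ) <= 16
stmt 3: z := y + y  -- replace 2 occurrence(s) of z with (y + y)
  => ( ( y + y ) * ( y + y ) ) <= 16
stmt 2: y := 7 - y  -- replace 4 occurrence(s) of y with (7 - y)
  => ( ( ( 7 - y ) + ( 7 - y ) ) * ( ( 7 - y ) + ( 7 - y ) ) ) <= 16
stmt 1: z := 9 * 2  -- replace 0 occurrence(s) of z with (9 * 2)
  => ( ( ( 7 - y ) + ( 7 - y ) ) * ( ( 7 - y ) + ( 7 - y ) ) ) <= 16

Answer: ( ( ( 7 - y ) + ( 7 - y ) ) * ( ( 7 - y ) + ( 7 - y ) ) ) <= 16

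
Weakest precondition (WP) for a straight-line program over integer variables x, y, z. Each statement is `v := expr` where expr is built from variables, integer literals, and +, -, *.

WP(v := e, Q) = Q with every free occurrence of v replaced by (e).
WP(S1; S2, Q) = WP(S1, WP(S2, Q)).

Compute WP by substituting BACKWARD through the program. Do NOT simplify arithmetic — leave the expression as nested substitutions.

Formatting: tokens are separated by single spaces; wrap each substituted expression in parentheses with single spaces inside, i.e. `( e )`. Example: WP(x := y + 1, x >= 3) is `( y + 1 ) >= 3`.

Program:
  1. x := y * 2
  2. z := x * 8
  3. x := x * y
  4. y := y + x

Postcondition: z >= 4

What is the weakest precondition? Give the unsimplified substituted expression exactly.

Answer: ( ( y * 2 ) * 8 ) >= 4

Derivation:
post: z >= 4
stmt 4: y := y + x  -- replace 0 occurrence(s) of y with (y + x)
  => z >= 4
stmt 3: x := x * y  -- replace 0 occurrence(s) of x with (x * y)
  => z >= 4
stmt 2: z := x * 8  -- replace 1 occurrence(s) of z with (x * 8)
  => ( x * 8 ) >= 4
stmt 1: x := y * 2  -- replace 1 occurrence(s) of x with (y * 2)
  => ( ( y * 2 ) * 8 ) >= 4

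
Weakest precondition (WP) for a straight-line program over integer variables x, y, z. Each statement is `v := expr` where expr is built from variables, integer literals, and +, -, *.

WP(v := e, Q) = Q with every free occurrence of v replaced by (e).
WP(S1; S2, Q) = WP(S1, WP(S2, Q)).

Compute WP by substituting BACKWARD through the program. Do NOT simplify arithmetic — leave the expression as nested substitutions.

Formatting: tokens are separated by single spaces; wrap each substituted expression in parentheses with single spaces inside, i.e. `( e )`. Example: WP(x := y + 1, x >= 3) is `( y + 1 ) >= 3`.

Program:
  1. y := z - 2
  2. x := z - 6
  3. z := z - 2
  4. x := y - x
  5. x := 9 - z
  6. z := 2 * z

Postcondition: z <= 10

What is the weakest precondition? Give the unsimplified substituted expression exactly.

Answer: ( 2 * ( z - 2 ) ) <= 10

Derivation:
post: z <= 10
stmt 6: z := 2 * z  -- replace 1 occurrence(s) of z with (2 * z)
  => ( 2 * z ) <= 10
stmt 5: x := 9 - z  -- replace 0 occurrence(s) of x with (9 - z)
  => ( 2 * z ) <= 10
stmt 4: x := y - x  -- replace 0 occurrence(s) of x with (y - x)
  => ( 2 * z ) <= 10
stmt 3: z := z - 2  -- replace 1 occurrence(s) of z with (z - 2)
  => ( 2 * ( z - 2 ) ) <= 10
stmt 2: x := z - 6  -- replace 0 occurrence(s) of x with (z - 6)
  => ( 2 * ( z - 2 ) ) <= 10
stmt 1: y := z - 2  -- replace 0 occurrence(s) of y with (z - 2)
  => ( 2 * ( z - 2 ) ) <= 10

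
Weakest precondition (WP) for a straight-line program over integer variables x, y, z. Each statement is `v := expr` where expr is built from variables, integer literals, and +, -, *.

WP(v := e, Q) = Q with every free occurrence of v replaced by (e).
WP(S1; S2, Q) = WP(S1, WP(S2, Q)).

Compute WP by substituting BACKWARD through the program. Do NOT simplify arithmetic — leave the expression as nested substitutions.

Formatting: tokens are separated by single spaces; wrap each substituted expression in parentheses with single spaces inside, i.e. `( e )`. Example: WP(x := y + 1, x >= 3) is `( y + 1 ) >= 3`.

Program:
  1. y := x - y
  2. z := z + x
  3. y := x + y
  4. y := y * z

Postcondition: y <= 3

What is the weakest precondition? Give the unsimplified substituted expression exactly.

Answer: ( ( x + ( x - y ) ) * ( z + x ) ) <= 3

Derivation:
post: y <= 3
stmt 4: y := y * z  -- replace 1 occurrence(s) of y with (y * z)
  => ( y * z ) <= 3
stmt 3: y := x + y  -- replace 1 occurrence(s) of y with (x + y)
  => ( ( x + y ) * z ) <= 3
stmt 2: z := z + x  -- replace 1 occurrence(s) of z with (z + x)
  => ( ( x + y ) * ( z + x ) ) <= 3
stmt 1: y := x - y  -- replace 1 occurrence(s) of y with (x - y)
  => ( ( x + ( x - y ) ) * ( z + x ) ) <= 3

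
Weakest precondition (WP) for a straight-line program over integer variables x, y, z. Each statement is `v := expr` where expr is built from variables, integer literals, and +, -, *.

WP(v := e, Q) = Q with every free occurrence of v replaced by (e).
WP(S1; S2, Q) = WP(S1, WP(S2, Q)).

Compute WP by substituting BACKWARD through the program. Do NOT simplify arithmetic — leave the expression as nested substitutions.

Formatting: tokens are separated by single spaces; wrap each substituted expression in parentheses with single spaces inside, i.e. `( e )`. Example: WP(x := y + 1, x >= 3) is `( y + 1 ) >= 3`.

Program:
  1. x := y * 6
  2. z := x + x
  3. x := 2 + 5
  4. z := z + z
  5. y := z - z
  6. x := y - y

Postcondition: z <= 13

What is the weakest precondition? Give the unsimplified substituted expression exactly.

Answer: ( ( ( y * 6 ) + ( y * 6 ) ) + ( ( y * 6 ) + ( y * 6 ) ) ) <= 13

Derivation:
post: z <= 13
stmt 6: x := y - y  -- replace 0 occurrence(s) of x with (y - y)
  => z <= 13
stmt 5: y := z - z  -- replace 0 occurrence(s) of y with (z - z)
  => z <= 13
stmt 4: z := z + z  -- replace 1 occurrence(s) of z with (z + z)
  => ( z + z ) <= 13
stmt 3: x := 2 + 5  -- replace 0 occurrence(s) of x with (2 + 5)
  => ( z + z ) <= 13
stmt 2: z := x + x  -- replace 2 occurrence(s) of z with (x + x)
  => ( ( x + x ) + ( x + x ) ) <= 13
stmt 1: x := y * 6  -- replace 4 occurrence(s) of x with (y * 6)
  => ( ( ( y * 6 ) + ( y * 6 ) ) + ( ( y * 6 ) + ( y * 6 ) ) ) <= 13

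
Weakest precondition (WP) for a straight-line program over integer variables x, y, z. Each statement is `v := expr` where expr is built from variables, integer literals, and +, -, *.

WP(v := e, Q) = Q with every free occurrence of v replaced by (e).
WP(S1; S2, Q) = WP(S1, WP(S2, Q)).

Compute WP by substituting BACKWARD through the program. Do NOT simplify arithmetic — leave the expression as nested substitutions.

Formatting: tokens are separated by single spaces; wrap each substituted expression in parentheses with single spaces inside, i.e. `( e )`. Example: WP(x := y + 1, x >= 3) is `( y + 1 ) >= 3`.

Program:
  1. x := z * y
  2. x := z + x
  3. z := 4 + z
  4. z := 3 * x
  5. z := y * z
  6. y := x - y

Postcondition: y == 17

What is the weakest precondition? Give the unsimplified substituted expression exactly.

Answer: ( ( z + ( z * y ) ) - y ) == 17

Derivation:
post: y == 17
stmt 6: y := x - y  -- replace 1 occurrence(s) of y with (x - y)
  => ( x - y ) == 17
stmt 5: z := y * z  -- replace 0 occurrence(s) of z with (y * z)
  => ( x - y ) == 17
stmt 4: z := 3 * x  -- replace 0 occurrence(s) of z with (3 * x)
  => ( x - y ) == 17
stmt 3: z := 4 + z  -- replace 0 occurrence(s) of z with (4 + z)
  => ( x - y ) == 17
stmt 2: x := z + x  -- replace 1 occurrence(s) of x with (z + x)
  => ( ( z + x ) - y ) == 17
stmt 1: x := z * y  -- replace 1 occurrence(s) of x with (z * y)
  => ( ( z + ( z * y ) ) - y ) == 17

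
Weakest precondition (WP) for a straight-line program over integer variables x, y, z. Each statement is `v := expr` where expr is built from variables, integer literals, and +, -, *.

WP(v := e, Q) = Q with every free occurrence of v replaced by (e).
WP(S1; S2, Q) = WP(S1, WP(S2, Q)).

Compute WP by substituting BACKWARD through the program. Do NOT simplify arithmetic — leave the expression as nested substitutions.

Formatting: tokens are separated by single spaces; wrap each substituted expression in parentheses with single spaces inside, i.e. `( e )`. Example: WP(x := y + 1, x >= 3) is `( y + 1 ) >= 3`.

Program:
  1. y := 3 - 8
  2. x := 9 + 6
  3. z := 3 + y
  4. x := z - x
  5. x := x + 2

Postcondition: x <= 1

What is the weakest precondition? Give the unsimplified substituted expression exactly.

Answer: ( ( ( 3 + ( 3 - 8 ) ) - ( 9 + 6 ) ) + 2 ) <= 1

Derivation:
post: x <= 1
stmt 5: x := x + 2  -- replace 1 occurrence(s) of x with (x + 2)
  => ( x + 2 ) <= 1
stmt 4: x := z - x  -- replace 1 occurrence(s) of x with (z - x)
  => ( ( z - x ) + 2 ) <= 1
stmt 3: z := 3 + y  -- replace 1 occurrence(s) of z with (3 + y)
  => ( ( ( 3 + y ) - x ) + 2 ) <= 1
stmt 2: x := 9 + 6  -- replace 1 occurrence(s) of x with (9 + 6)
  => ( ( ( 3 + y ) - ( 9 + 6 ) ) + 2 ) <= 1
stmt 1: y := 3 - 8  -- replace 1 occurrence(s) of y with (3 - 8)
  => ( ( ( 3 + ( 3 - 8 ) ) - ( 9 + 6 ) ) + 2 ) <= 1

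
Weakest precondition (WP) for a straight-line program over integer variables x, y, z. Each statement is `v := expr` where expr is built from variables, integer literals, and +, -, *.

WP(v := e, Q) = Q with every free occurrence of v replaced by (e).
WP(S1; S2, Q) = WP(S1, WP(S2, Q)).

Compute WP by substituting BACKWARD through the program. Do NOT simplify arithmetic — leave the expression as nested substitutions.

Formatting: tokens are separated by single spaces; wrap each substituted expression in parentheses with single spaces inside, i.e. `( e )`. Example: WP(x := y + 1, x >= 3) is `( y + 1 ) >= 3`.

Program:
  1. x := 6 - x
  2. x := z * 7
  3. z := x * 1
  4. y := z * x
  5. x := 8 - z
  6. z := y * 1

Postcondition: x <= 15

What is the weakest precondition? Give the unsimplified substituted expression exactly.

Answer: ( 8 - ( ( z * 7 ) * 1 ) ) <= 15

Derivation:
post: x <= 15
stmt 6: z := y * 1  -- replace 0 occurrence(s) of z with (y * 1)
  => x <= 15
stmt 5: x := 8 - z  -- replace 1 occurrence(s) of x with (8 - z)
  => ( 8 - z ) <= 15
stmt 4: y := z * x  -- replace 0 occurrence(s) of y with (z * x)
  => ( 8 - z ) <= 15
stmt 3: z := x * 1  -- replace 1 occurrence(s) of z with (x * 1)
  => ( 8 - ( x * 1 ) ) <= 15
stmt 2: x := z * 7  -- replace 1 occurrence(s) of x with (z * 7)
  => ( 8 - ( ( z * 7 ) * 1 ) ) <= 15
stmt 1: x := 6 - x  -- replace 0 occurrence(s) of x with (6 - x)
  => ( 8 - ( ( z * 7 ) * 1 ) ) <= 15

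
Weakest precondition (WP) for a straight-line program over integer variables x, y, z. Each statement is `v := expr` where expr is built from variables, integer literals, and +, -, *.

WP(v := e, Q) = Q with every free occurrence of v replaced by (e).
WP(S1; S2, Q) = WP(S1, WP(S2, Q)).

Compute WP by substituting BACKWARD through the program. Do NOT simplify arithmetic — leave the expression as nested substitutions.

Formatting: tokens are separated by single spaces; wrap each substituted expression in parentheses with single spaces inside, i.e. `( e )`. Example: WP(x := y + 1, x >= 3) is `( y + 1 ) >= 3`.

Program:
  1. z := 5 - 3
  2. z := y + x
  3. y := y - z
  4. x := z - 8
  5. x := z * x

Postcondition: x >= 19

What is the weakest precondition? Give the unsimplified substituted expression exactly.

Answer: ( ( y + x ) * ( ( y + x ) - 8 ) ) >= 19

Derivation:
post: x >= 19
stmt 5: x := z * x  -- replace 1 occurrence(s) of x with (z * x)
  => ( z * x ) >= 19
stmt 4: x := z - 8  -- replace 1 occurrence(s) of x with (z - 8)
  => ( z * ( z - 8 ) ) >= 19
stmt 3: y := y - z  -- replace 0 occurrence(s) of y with (y - z)
  => ( z * ( z - 8 ) ) >= 19
stmt 2: z := y + x  -- replace 2 occurrence(s) of z with (y + x)
  => ( ( y + x ) * ( ( y + x ) - 8 ) ) >= 19
stmt 1: z := 5 - 3  -- replace 0 occurrence(s) of z with (5 - 3)
  => ( ( y + x ) * ( ( y + x ) - 8 ) ) >= 19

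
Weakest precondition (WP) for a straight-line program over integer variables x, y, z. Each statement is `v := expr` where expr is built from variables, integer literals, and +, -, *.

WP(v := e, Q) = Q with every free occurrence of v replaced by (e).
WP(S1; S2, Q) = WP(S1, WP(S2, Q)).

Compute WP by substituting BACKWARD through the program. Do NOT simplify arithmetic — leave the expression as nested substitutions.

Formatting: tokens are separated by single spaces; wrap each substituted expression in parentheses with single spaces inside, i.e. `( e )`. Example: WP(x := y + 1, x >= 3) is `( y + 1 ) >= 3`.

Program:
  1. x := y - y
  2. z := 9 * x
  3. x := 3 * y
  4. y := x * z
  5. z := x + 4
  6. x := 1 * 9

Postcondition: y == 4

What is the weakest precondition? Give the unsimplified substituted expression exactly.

post: y == 4
stmt 6: x := 1 * 9  -- replace 0 occurrence(s) of x with (1 * 9)
  => y == 4
stmt 5: z := x + 4  -- replace 0 occurrence(s) of z with (x + 4)
  => y == 4
stmt 4: y := x * z  -- replace 1 occurrence(s) of y with (x * z)
  => ( x * z ) == 4
stmt 3: x := 3 * y  -- replace 1 occurrence(s) of x with (3 * y)
  => ( ( 3 * y ) * z ) == 4
stmt 2: z := 9 * x  -- replace 1 occurrence(s) of z with (9 * x)
  => ( ( 3 * y ) * ( 9 * x ) ) == 4
stmt 1: x := y - y  -- replace 1 occurrence(s) of x with (y - y)
  => ( ( 3 * y ) * ( 9 * ( y - y ) ) ) == 4

Answer: ( ( 3 * y ) * ( 9 * ( y - y ) ) ) == 4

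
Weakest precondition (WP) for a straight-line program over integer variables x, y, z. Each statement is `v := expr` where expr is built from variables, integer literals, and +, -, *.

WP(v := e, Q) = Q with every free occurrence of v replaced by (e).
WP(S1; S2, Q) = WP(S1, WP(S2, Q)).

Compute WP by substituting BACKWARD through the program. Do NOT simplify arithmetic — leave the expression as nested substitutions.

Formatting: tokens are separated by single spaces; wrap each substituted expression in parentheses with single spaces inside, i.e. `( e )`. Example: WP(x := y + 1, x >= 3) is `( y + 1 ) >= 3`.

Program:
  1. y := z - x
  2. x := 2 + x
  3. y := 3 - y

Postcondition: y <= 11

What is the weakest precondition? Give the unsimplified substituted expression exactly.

Answer: ( 3 - ( z - x ) ) <= 11

Derivation:
post: y <= 11
stmt 3: y := 3 - y  -- replace 1 occurrence(s) of y with (3 - y)
  => ( 3 - y ) <= 11
stmt 2: x := 2 + x  -- replace 0 occurrence(s) of x with (2 + x)
  => ( 3 - y ) <= 11
stmt 1: y := z - x  -- replace 1 occurrence(s) of y with (z - x)
  => ( 3 - ( z - x ) ) <= 11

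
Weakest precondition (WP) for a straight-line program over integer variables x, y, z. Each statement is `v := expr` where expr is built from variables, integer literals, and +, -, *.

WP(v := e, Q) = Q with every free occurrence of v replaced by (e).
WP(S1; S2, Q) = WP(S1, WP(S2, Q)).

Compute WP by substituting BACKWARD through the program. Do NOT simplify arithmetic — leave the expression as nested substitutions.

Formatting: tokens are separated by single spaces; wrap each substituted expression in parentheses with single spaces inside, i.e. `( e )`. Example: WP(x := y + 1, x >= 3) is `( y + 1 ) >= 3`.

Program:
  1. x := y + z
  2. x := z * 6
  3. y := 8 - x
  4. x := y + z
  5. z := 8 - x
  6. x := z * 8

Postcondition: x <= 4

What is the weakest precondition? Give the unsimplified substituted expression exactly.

post: x <= 4
stmt 6: x := z * 8  -- replace 1 occurrence(s) of x with (z * 8)
  => ( z * 8 ) <= 4
stmt 5: z := 8 - x  -- replace 1 occurrence(s) of z with (8 - x)
  => ( ( 8 - x ) * 8 ) <= 4
stmt 4: x := y + z  -- replace 1 occurrence(s) of x with (y + z)
  => ( ( 8 - ( y + z ) ) * 8 ) <= 4
stmt 3: y := 8 - x  -- replace 1 occurrence(s) of y with (8 - x)
  => ( ( 8 - ( ( 8 - x ) + z ) ) * 8 ) <= 4
stmt 2: x := z * 6  -- replace 1 occurrence(s) of x with (z * 6)
  => ( ( 8 - ( ( 8 - ( z * 6 ) ) + z ) ) * 8 ) <= 4
stmt 1: x := y + z  -- replace 0 occurrence(s) of x with (y + z)
  => ( ( 8 - ( ( 8 - ( z * 6 ) ) + z ) ) * 8 ) <= 4

Answer: ( ( 8 - ( ( 8 - ( z * 6 ) ) + z ) ) * 8 ) <= 4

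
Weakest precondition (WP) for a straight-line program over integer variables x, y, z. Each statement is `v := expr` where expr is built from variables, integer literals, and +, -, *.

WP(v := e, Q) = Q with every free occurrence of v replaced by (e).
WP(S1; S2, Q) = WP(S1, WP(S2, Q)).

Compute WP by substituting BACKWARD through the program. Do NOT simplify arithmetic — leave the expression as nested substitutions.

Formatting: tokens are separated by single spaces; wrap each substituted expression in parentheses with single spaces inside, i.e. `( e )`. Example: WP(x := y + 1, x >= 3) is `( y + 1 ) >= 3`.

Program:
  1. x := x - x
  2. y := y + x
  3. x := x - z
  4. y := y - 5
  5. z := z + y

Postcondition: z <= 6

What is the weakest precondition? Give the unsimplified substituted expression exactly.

Answer: ( z + ( ( y + ( x - x ) ) - 5 ) ) <= 6

Derivation:
post: z <= 6
stmt 5: z := z + y  -- replace 1 occurrence(s) of z with (z + y)
  => ( z + y ) <= 6
stmt 4: y := y - 5  -- replace 1 occurrence(s) of y with (y - 5)
  => ( z + ( y - 5 ) ) <= 6
stmt 3: x := x - z  -- replace 0 occurrence(s) of x with (x - z)
  => ( z + ( y - 5 ) ) <= 6
stmt 2: y := y + x  -- replace 1 occurrence(s) of y with (y + x)
  => ( z + ( ( y + x ) - 5 ) ) <= 6
stmt 1: x := x - x  -- replace 1 occurrence(s) of x with (x - x)
  => ( z + ( ( y + ( x - x ) ) - 5 ) ) <= 6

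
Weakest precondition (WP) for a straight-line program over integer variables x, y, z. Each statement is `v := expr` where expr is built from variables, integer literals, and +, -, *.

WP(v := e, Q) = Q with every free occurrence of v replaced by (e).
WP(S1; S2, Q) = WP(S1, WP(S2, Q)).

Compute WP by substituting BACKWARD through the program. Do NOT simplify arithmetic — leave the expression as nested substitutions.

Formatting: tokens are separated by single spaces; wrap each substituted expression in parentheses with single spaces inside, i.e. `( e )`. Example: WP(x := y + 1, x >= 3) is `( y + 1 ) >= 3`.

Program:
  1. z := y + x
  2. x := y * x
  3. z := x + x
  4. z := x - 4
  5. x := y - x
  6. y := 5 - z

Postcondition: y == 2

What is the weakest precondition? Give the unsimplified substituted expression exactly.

post: y == 2
stmt 6: y := 5 - z  -- replace 1 occurrence(s) of y with (5 - z)
  => ( 5 - z ) == 2
stmt 5: x := y - x  -- replace 0 occurrence(s) of x with (y - x)
  => ( 5 - z ) == 2
stmt 4: z := x - 4  -- replace 1 occurrence(s) of z with (x - 4)
  => ( 5 - ( x - 4 ) ) == 2
stmt 3: z := x + x  -- replace 0 occurrence(s) of z with (x + x)
  => ( 5 - ( x - 4 ) ) == 2
stmt 2: x := y * x  -- replace 1 occurrence(s) of x with (y * x)
  => ( 5 - ( ( y * x ) - 4 ) ) == 2
stmt 1: z := y + x  -- replace 0 occurrence(s) of z with (y + x)
  => ( 5 - ( ( y * x ) - 4 ) ) == 2

Answer: ( 5 - ( ( y * x ) - 4 ) ) == 2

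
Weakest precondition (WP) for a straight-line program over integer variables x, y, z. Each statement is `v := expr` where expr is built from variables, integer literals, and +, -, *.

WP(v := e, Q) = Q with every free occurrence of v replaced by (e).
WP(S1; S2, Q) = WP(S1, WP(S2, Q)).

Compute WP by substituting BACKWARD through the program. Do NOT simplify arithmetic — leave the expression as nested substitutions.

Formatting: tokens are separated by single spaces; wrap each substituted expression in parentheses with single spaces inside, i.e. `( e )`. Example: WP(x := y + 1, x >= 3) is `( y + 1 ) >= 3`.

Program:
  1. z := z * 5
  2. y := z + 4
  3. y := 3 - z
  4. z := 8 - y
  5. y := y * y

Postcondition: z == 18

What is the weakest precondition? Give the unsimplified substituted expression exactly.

Answer: ( 8 - ( 3 - ( z * 5 ) ) ) == 18

Derivation:
post: z == 18
stmt 5: y := y * y  -- replace 0 occurrence(s) of y with (y * y)
  => z == 18
stmt 4: z := 8 - y  -- replace 1 occurrence(s) of z with (8 - y)
  => ( 8 - y ) == 18
stmt 3: y := 3 - z  -- replace 1 occurrence(s) of y with (3 - z)
  => ( 8 - ( 3 - z ) ) == 18
stmt 2: y := z + 4  -- replace 0 occurrence(s) of y with (z + 4)
  => ( 8 - ( 3 - z ) ) == 18
stmt 1: z := z * 5  -- replace 1 occurrence(s) of z with (z * 5)
  => ( 8 - ( 3 - ( z * 5 ) ) ) == 18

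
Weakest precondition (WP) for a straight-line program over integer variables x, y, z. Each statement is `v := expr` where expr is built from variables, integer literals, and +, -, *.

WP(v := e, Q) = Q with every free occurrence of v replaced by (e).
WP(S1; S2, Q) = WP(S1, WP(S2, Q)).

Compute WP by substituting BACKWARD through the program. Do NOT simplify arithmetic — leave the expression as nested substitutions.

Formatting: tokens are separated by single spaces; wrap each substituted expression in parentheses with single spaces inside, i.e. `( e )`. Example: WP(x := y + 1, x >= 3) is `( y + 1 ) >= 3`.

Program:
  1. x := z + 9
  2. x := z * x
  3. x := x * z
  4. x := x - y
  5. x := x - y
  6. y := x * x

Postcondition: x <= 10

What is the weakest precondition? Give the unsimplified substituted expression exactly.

post: x <= 10
stmt 6: y := x * x  -- replace 0 occurrence(s) of y with (x * x)
  => x <= 10
stmt 5: x := x - y  -- replace 1 occurrence(s) of x with (x - y)
  => ( x - y ) <= 10
stmt 4: x := x - y  -- replace 1 occurrence(s) of x with (x - y)
  => ( ( x - y ) - y ) <= 10
stmt 3: x := x * z  -- replace 1 occurrence(s) of x with (x * z)
  => ( ( ( x * z ) - y ) - y ) <= 10
stmt 2: x := z * x  -- replace 1 occurrence(s) of x with (z * x)
  => ( ( ( ( z * x ) * z ) - y ) - y ) <= 10
stmt 1: x := z + 9  -- replace 1 occurrence(s) of x with (z + 9)
  => ( ( ( ( z * ( z + 9 ) ) * z ) - y ) - y ) <= 10

Answer: ( ( ( ( z * ( z + 9 ) ) * z ) - y ) - y ) <= 10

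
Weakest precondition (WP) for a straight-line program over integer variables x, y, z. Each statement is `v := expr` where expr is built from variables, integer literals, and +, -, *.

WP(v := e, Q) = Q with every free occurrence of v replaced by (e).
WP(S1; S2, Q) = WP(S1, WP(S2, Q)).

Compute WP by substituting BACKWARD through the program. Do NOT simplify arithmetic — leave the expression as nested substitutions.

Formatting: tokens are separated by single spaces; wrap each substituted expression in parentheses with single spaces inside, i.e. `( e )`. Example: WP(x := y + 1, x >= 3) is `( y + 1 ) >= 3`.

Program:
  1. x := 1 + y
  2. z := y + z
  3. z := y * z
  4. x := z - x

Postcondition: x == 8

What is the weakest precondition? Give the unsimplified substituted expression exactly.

Answer: ( ( y * ( y + z ) ) - ( 1 + y ) ) == 8

Derivation:
post: x == 8
stmt 4: x := z - x  -- replace 1 occurrence(s) of x with (z - x)
  => ( z - x ) == 8
stmt 3: z := y * z  -- replace 1 occurrence(s) of z with (y * z)
  => ( ( y * z ) - x ) == 8
stmt 2: z := y + z  -- replace 1 occurrence(s) of z with (y + z)
  => ( ( y * ( y + z ) ) - x ) == 8
stmt 1: x := 1 + y  -- replace 1 occurrence(s) of x with (1 + y)
  => ( ( y * ( y + z ) ) - ( 1 + y ) ) == 8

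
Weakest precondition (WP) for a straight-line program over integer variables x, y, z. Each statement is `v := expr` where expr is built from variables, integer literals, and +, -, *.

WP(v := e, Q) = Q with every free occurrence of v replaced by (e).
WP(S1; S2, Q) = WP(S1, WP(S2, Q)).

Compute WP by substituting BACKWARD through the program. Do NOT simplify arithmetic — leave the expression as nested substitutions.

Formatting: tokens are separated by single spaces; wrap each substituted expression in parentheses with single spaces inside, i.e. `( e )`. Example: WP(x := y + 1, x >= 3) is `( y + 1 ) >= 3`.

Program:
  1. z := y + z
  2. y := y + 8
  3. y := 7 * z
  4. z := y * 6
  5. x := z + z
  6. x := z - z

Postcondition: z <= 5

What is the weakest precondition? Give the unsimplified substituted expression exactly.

post: z <= 5
stmt 6: x := z - z  -- replace 0 occurrence(s) of x with (z - z)
  => z <= 5
stmt 5: x := z + z  -- replace 0 occurrence(s) of x with (z + z)
  => z <= 5
stmt 4: z := y * 6  -- replace 1 occurrence(s) of z with (y * 6)
  => ( y * 6 ) <= 5
stmt 3: y := 7 * z  -- replace 1 occurrence(s) of y with (7 * z)
  => ( ( 7 * z ) * 6 ) <= 5
stmt 2: y := y + 8  -- replace 0 occurrence(s) of y with (y + 8)
  => ( ( 7 * z ) * 6 ) <= 5
stmt 1: z := y + z  -- replace 1 occurrence(s) of z with (y + z)
  => ( ( 7 * ( y + z ) ) * 6 ) <= 5

Answer: ( ( 7 * ( y + z ) ) * 6 ) <= 5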